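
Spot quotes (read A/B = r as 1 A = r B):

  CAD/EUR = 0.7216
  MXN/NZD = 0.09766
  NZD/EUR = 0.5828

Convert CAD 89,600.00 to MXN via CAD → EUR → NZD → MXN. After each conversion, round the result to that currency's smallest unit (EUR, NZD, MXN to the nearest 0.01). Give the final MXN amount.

CAD 89,600.00 × 0.7216 = EUR 64,655.36
EUR 64,655.36 ÷ 0.5828 = NZD 110,939.19
NZD 110,939.19 ÷ 0.09766 = MXN 1,135,973.68

MXN 1,135,973.68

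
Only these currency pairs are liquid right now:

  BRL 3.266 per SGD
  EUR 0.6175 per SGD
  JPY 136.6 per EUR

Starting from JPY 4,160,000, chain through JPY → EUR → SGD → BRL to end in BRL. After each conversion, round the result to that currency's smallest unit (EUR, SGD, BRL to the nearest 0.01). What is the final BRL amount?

JPY 4,160,000 ÷ 136.6 = EUR 30,453.88
EUR 30,453.88 ÷ 0.6175 = SGD 49,318.02
SGD 49,318.02 × 3.266 = BRL 161,072.65

BRL 161,072.65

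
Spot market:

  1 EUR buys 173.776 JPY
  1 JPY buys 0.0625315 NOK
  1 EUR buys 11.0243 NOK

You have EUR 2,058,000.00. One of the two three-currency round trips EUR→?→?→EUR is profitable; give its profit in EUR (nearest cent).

Profitable loop is EUR → NOK → JPY → EUR:
EUR 2,058,000.00 × 11.0243 = NOK 22,688,009.40
NOK 22,688,009.40 ÷ 0.0625315 = JPY 362,825,286
JPY 362,825,286 ÷ 173.776 = EUR 2,087,890.65
Profit = EUR 2,087,890.65 − EUR 2,058,000.00

Profit: EUR 29,890.65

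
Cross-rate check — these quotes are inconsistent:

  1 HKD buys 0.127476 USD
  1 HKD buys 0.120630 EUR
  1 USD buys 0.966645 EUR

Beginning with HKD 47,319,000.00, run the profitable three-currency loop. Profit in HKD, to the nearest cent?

Profit: HKD 1,017,551.89

Profitable loop is HKD → USD → EUR → HKD:
HKD 47,319,000.00 × 0.127476 = USD 6,032,036.84
USD 6,032,036.84 × 0.966645 = EUR 5,830,838.26
EUR 5,830,838.26 ÷ 0.120630 = HKD 48,336,551.89
Profit = HKD 48,336,551.89 − HKD 47,319,000.00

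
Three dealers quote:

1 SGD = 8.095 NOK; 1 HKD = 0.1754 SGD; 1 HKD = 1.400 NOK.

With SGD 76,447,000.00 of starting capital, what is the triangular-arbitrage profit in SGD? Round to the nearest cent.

Profitable loop is SGD → NOK → HKD → SGD:
SGD 76,447,000.00 × 8.095 = NOK 618,838,465.00
NOK 618,838,465.00 ÷ 1.400 = HKD 442,027,475.00
HKD 442,027,475.00 × 0.1754 = SGD 77,531,619.11
Profit = SGD 77,531,619.11 − SGD 76,447,000.00

Profit: SGD 1,084,619.11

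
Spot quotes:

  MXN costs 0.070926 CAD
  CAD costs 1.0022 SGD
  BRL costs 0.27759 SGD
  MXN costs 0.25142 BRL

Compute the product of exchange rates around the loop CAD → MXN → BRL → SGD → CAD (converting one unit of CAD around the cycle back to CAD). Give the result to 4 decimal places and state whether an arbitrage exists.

0.9818 (arbitrage exists)

Around CAD → MXN → BRL → SGD → CAD: 1 ÷ 0.070926 × 0.25142 × 0.27759 ÷ 1.0022 = 0.981847
Product < 1; profitable direction is CAD → SGD → BRL → MXN → CAD.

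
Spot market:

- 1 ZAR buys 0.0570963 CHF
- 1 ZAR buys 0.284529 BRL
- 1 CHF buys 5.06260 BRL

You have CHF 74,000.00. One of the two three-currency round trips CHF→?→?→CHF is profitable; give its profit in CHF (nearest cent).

Profit: CHF 1,177.31

Profitable loop is CHF → BRL → ZAR → CHF:
CHF 74,000.00 × 5.06260 = BRL 374,632.40
BRL 374,632.40 ÷ 0.284529 = ZAR 1,316,675.63
ZAR 1,316,675.63 × 0.0570963 = CHF 75,177.31
Profit = CHF 75,177.31 − CHF 74,000.00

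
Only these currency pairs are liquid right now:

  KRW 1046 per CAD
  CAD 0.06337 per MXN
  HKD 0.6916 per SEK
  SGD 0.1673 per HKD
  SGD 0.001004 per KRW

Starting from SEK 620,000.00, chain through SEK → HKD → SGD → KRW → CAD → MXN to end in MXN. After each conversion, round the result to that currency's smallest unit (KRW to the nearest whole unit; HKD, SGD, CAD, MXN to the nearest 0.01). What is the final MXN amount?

SEK 620,000.00 × 0.6916 = HKD 428,792.00
HKD 428,792.00 × 0.1673 = SGD 71,736.90
SGD 71,736.90 ÷ 0.001004 = KRW 71,451,096
KRW 71,451,096 ÷ 1046 = CAD 68,308.89
CAD 68,308.89 ÷ 0.06337 = MXN 1,077,937.35

MXN 1,077,937.35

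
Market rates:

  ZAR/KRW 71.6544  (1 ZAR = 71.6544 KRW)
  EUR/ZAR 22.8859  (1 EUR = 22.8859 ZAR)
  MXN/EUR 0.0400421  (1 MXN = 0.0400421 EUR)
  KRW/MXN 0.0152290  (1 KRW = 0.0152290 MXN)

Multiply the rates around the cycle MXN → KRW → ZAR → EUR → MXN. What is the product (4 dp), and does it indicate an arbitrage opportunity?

1.0000 (no arbitrage)

Around MXN → KRW → ZAR → EUR → MXN: 1 ÷ 0.0152290 ÷ 71.6544 ÷ 22.8859 ÷ 0.0400421 = 1.000002
Product ≈ 1 (deviation 0.000%, within rounding noise).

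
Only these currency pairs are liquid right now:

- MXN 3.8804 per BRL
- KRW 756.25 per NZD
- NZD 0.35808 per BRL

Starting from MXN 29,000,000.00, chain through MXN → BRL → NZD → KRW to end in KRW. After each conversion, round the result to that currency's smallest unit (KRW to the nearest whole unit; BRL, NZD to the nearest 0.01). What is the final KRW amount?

MXN 29,000,000.00 ÷ 3.8804 = BRL 7,473,456.34
BRL 7,473,456.34 × 0.35808 = NZD 2,676,095.25
NZD 2,676,095.25 × 756.25 = KRW 2,023,797,033

KRW 2,023,797,033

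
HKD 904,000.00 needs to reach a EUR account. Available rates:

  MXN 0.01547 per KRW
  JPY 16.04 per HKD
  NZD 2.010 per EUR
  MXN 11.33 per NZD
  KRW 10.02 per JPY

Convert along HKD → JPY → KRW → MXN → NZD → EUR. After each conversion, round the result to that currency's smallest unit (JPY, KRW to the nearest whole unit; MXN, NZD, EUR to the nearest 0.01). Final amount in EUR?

EUR 98,697.21

HKD 904,000.00 × 16.04 = JPY 14,500,160
JPY 14,500,160 × 10.02 = KRW 145,291,603
KRW 145,291,603 × 0.01547 = MXN 2,247,661.10
MXN 2,247,661.10 ÷ 11.33 = NZD 198,381.39
NZD 198,381.39 ÷ 2.010 = EUR 98,697.21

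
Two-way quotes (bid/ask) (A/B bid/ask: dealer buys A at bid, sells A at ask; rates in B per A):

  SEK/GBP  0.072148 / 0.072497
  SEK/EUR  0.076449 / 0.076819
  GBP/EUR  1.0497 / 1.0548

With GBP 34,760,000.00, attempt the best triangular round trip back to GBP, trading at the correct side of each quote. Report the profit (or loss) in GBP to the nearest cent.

Net result: GBP -9,471.00 (no profitable arbitrage after spreads)

Best loop GBP → SEK → EUR → GBP:
GBP 34,760,000.00 ÷ 0.072497 (buy SEK at ask) = SEK 479,468,115.92
SEK 479,468,115.92 × 0.076449 (sell SEK at bid) = EUR 36,654,857.99
EUR 36,654,857.99 ÷ 1.0548 (buy GBP at ask) = GBP 34,750,529.00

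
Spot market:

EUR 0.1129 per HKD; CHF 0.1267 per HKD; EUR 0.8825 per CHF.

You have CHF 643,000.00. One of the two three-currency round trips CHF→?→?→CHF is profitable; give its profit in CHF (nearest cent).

Profit: CHF 6,252.43

Profitable loop is CHF → HKD → EUR → CHF:
CHF 643,000.00 ÷ 0.1267 = HKD 5,074,980.27
HKD 5,074,980.27 × 0.1129 = EUR 572,965.27
EUR 572,965.27 ÷ 0.8825 = CHF 649,252.43
Profit = CHF 649,252.43 − CHF 643,000.00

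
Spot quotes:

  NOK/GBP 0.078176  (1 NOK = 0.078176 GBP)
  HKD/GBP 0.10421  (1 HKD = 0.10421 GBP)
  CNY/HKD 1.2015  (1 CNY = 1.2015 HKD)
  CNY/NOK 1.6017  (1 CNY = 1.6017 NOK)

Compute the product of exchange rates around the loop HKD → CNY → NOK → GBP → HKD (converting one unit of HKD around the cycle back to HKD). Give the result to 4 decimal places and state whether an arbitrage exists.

Around HKD → CNY → NOK → GBP → HKD: 1 ÷ 1.2015 × 1.6017 × 0.078176 ÷ 0.10421 = 1.000049
Product ≈ 1 (deviation 0.005%, within rounding noise).

1.0000 (no arbitrage)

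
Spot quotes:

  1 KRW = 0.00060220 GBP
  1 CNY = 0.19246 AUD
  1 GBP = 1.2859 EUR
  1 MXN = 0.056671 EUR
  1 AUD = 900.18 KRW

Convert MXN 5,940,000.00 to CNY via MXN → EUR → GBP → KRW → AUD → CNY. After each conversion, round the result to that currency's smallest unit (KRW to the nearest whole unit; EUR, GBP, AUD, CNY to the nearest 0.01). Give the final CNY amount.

CNY 2,509,166.84

MXN 5,940,000.00 × 0.056671 = EUR 336,625.74
EUR 336,625.74 ÷ 1.2859 = GBP 261,782.21
GBP 261,782.21 ÷ 0.00060220 = KRW 434,709,748
KRW 434,709,748 ÷ 900.18 = AUD 482,914.25
AUD 482,914.25 ÷ 0.19246 = CNY 2,509,166.84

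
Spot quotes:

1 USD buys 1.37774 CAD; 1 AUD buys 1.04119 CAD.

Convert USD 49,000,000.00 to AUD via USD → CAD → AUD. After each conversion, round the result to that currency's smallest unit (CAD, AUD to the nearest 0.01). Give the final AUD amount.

AUD 64,838,559.72

USD 49,000,000.00 × 1.37774 = CAD 67,509,260.00
CAD 67,509,260.00 ÷ 1.04119 = AUD 64,838,559.72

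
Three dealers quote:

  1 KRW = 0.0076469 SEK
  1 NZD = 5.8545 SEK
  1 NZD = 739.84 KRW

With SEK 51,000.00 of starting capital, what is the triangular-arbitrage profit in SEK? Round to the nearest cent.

Profitable loop is SEK → KRW → NZD → SEK:
SEK 51,000.00 ÷ 0.0076469 = KRW 6,669,369
KRW 6,669,369 ÷ 739.84 = NZD 9,014.61
NZD 9,014.61 × 5.8545 = SEK 52,776.04
Profit = SEK 52,776.04 − SEK 51,000.00

Profit: SEK 1,776.04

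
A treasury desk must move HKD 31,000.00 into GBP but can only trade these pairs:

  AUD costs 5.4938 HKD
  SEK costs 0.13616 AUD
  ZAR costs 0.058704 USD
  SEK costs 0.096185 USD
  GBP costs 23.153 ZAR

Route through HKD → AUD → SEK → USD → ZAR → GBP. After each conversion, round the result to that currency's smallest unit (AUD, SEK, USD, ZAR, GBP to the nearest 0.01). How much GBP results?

GBP 2,932.72

HKD 31,000.00 ÷ 5.4938 = AUD 5,642.72
AUD 5,642.72 ÷ 0.13616 = SEK 41,441.83
SEK 41,441.83 × 0.096185 = USD 3,986.08
USD 3,986.08 ÷ 0.058704 = ZAR 67,901.34
ZAR 67,901.34 ÷ 23.153 = GBP 2,932.72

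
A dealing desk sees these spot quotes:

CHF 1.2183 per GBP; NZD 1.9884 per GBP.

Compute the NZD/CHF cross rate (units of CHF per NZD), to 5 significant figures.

1 NZD ÷ 1.9884 = 0.502917 GBP
0.502917 GBP × 1.2183 = 0.612704 CHF

NZD/CHF = 0.61270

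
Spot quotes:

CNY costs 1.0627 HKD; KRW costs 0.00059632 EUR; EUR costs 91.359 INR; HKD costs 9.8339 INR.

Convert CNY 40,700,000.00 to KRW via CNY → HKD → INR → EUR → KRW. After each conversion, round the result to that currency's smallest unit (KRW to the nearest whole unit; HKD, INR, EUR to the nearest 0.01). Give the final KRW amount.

CNY 40,700,000.00 × 1.0627 = HKD 43,251,890.00
HKD 43,251,890.00 × 9.8339 = INR 425,334,761.07
INR 425,334,761.07 ÷ 91.359 = EUR 4,655,641.60
EUR 4,655,641.60 ÷ 0.00059632 = KRW 7,807,287,362

KRW 7,807,287,362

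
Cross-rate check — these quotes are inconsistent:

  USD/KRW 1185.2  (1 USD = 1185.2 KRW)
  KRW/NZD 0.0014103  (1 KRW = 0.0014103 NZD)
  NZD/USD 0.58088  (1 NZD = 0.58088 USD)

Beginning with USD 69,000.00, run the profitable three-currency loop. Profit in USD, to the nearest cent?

Profitable loop is USD → NZD → KRW → USD:
USD 69,000.00 ÷ 0.58088 = NZD 118,785.29
NZD 118,785.29 ÷ 0.0014103 = KRW 84,226,967
KRW 84,226,967 ÷ 1185.2 = USD 71,065.61
Profit = USD 71,065.61 − USD 69,000.00

Profit: USD 2,065.61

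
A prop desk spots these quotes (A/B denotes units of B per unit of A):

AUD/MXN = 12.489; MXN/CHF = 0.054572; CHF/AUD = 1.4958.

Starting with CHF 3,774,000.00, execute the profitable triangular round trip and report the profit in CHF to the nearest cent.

Profit: CHF 73,449.79

Profitable loop is CHF → AUD → MXN → CHF:
CHF 3,774,000.00 × 1.4958 = AUD 5,645,149.20
AUD 5,645,149.20 × 12.489 = MXN 70,502,268.36
MXN 70,502,268.36 × 0.054572 = CHF 3,847,449.79
Profit = CHF 3,847,449.79 − CHF 3,774,000.00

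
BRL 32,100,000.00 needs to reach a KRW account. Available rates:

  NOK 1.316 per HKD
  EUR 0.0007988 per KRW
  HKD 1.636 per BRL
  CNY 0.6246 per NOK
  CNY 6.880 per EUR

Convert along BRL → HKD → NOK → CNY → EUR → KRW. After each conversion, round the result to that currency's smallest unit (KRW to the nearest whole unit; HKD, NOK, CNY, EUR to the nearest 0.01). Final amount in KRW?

KRW 7,854,521,019

BRL 32,100,000.00 × 1.636 = HKD 52,515,600.00
HKD 52,515,600.00 × 1.316 = NOK 69,110,529.60
NOK 69,110,529.60 × 0.6246 = CNY 43,166,436.79
CNY 43,166,436.79 ÷ 6.880 = EUR 6,274,191.39
EUR 6,274,191.39 ÷ 0.0007988 = KRW 7,854,521,019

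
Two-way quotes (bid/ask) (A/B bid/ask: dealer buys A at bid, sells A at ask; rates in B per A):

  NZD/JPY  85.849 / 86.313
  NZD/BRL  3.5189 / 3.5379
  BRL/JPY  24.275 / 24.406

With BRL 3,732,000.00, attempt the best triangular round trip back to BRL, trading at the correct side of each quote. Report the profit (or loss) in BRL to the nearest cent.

Net result: BRL -21,480.52 (no profitable arbitrage after spreads)

Best loop BRL → NZD → JPY → BRL:
BRL 3,732,000.00 ÷ 3.5379 (buy NZD at ask) = NZD 1,054,863.05
NZD 1,054,863.05 × 85.849 (sell NZD at bid) = JPY 90,558,938
JPY 90,558,938 ÷ 24.406 (buy BRL at ask) = BRL 3,710,519.48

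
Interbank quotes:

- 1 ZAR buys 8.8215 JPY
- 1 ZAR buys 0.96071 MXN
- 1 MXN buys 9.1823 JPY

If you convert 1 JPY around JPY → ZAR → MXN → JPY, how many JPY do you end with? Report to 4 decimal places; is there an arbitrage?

Around JPY → ZAR → MXN → JPY: 1 ÷ 8.8215 × 0.96071 × 9.1823 = 1.000003
Product ≈ 1 (deviation 0.000%, within rounding noise).

1.0000 (no arbitrage)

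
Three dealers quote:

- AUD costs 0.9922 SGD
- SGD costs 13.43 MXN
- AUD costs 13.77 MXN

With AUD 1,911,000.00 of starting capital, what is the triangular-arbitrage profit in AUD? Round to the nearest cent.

Profit: AUD 63,783.05

Profitable loop is AUD → MXN → SGD → AUD:
AUD 1,911,000.00 × 13.77 = MXN 26,314,470.00
MXN 26,314,470.00 ÷ 13.43 = SGD 1,959,379.75
SGD 1,959,379.75 ÷ 0.9922 = AUD 1,974,783.05
Profit = AUD 1,974,783.05 − AUD 1,911,000.00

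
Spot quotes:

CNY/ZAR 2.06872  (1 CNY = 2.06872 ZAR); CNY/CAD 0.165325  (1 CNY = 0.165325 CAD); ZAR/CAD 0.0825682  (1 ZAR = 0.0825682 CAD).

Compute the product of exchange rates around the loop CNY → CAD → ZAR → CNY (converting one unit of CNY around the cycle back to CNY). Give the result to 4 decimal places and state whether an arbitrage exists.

0.9679 (arbitrage exists)

Around CNY → CAD → ZAR → CNY: 1 × 0.165325 ÷ 0.0825682 ÷ 2.06872 = 0.967886
Product < 1; profitable direction is CNY → ZAR → CAD → CNY.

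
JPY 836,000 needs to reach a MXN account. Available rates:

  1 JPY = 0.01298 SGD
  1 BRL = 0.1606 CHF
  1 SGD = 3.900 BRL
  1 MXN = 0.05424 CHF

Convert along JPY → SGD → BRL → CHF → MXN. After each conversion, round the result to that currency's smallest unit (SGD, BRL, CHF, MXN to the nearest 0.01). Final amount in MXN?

JPY 836,000 × 0.01298 = SGD 10,851.28
SGD 10,851.28 × 3.900 = BRL 42,319.99
BRL 42,319.99 × 0.1606 = CHF 6,796.59
CHF 6,796.59 ÷ 0.05424 = MXN 125,305.86

MXN 125,305.86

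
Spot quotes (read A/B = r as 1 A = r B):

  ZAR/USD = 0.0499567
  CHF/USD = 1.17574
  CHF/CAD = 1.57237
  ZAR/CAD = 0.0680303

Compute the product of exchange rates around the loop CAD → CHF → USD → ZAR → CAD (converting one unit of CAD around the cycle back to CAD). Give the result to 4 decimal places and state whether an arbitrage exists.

Around CAD → CHF → USD → ZAR → CAD: 1 ÷ 1.57237 × 1.17574 ÷ 0.0499567 × 0.0680303 = 1.018275
Product > 1; profitable direction is CAD → CHF → USD → ZAR → CAD.

1.0183 (arbitrage exists)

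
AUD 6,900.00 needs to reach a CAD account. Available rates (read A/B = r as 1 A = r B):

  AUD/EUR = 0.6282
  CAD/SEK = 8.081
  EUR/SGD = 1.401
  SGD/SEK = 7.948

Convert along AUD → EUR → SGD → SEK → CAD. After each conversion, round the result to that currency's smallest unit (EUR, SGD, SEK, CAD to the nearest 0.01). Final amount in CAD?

CAD 5,972.80

AUD 6,900.00 × 0.6282 = EUR 4,334.58
EUR 4,334.58 × 1.401 = SGD 6,072.75
SGD 6,072.75 × 7.948 = SEK 48,266.22
SEK 48,266.22 ÷ 8.081 = CAD 5,972.80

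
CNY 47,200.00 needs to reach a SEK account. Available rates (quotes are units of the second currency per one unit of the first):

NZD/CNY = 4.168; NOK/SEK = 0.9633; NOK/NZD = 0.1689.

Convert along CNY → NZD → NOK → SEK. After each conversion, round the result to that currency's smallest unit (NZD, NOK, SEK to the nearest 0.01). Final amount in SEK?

SEK 64,587.18

CNY 47,200.00 ÷ 4.168 = NZD 11,324.38
NZD 11,324.38 ÷ 0.1689 = NOK 67,047.84
NOK 67,047.84 × 0.9633 = SEK 64,587.18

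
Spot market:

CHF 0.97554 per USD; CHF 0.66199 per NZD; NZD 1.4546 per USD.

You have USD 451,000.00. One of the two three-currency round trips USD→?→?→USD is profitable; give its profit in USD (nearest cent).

Profitable loop is USD → CHF → NZD → USD:
USD 451,000.00 × 0.97554 = CHF 439,968.54
CHF 439,968.54 ÷ 0.66199 = NZD 664,615.08
NZD 664,615.08 ÷ 1.4546 = USD 456,905.74
Profit = USD 456,905.74 − USD 451,000.00

Profit: USD 5,905.74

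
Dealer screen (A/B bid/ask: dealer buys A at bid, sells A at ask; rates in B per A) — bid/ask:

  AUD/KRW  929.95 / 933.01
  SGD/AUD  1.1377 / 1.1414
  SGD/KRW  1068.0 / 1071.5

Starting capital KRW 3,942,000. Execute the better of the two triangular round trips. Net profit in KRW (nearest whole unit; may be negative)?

Net profit: KRW 11,336

Best loop KRW → AUD → SGD → KRW:
KRW 3,942,000 ÷ 933.01 (buy AUD at ask) = AUD 4,225.04
AUD 4,225.04 ÷ 1.1414 (buy SGD at ask) = SGD 3,701.63
SGD 3,701.63 × 1068.0 (sell SGD at bid) = KRW 3,953,336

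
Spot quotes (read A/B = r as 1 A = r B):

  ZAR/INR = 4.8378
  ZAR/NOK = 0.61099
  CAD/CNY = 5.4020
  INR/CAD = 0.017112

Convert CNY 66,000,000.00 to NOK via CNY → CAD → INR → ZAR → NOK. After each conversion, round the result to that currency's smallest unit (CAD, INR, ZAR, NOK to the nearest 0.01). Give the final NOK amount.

NOK 90,172,638.23

CNY 66,000,000.00 ÷ 5.4020 = CAD 12,217,697.15
CAD 12,217,697.15 ÷ 0.017112 = INR 713,984,171.93
INR 713,984,171.93 ÷ 4.8378 = ZAR 147,584,474.75
ZAR 147,584,474.75 × 0.61099 = NOK 90,172,638.23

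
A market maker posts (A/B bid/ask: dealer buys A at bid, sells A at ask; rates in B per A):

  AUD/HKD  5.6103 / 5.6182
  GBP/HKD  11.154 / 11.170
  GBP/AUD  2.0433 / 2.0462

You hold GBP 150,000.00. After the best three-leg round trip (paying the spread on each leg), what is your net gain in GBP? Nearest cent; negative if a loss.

Net profit: GBP 3,941.71

Best loop GBP → AUD → HKD → GBP:
GBP 150,000.00 × 2.0433 (sell GBP at bid) = AUD 306,495.00
AUD 306,495.00 × 5.6103 (sell AUD at bid) = HKD 1,719,528.90
HKD 1,719,528.90 ÷ 11.170 (buy GBP at ask) = GBP 153,941.71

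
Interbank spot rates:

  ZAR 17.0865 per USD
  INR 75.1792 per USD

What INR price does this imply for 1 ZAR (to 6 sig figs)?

1 ZAR ÷ 17.0865 = 0.0585257 USD
0.0585257 USD × 75.1792 = 4.39992 INR

ZAR/INR = 4.39992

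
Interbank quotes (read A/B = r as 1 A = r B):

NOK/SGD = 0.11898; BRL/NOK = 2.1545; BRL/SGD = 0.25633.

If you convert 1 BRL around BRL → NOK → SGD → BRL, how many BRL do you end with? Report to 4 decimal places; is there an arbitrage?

Around BRL → NOK → SGD → BRL: 1 × 2.1545 × 0.11898 ÷ 0.25633 = 1.000048
Product ≈ 1 (deviation 0.005%, within rounding noise).

1.0000 (no arbitrage)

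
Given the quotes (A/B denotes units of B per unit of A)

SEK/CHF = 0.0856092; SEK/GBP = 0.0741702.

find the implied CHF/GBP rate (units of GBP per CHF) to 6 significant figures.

1 CHF ÷ 0.0856092 = 11.681 SEK
11.681 SEK × 0.0741702 = 0.866381 GBP

CHF/GBP = 0.866381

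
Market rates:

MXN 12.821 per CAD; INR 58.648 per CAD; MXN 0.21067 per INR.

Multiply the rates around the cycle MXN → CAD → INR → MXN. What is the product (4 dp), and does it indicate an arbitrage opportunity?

0.9637 (arbitrage exists)

Around MXN → CAD → INR → MXN: 1 ÷ 12.821 × 58.648 × 0.21067 = 0.963683
Product < 1; profitable direction is MXN → INR → CAD → MXN.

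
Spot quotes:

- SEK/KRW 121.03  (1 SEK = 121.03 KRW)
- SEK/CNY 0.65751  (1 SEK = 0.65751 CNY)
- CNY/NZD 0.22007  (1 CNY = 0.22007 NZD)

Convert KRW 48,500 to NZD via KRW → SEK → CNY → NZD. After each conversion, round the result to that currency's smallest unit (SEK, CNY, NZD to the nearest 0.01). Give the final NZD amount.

NZD 57.98

KRW 48,500 ÷ 121.03 = SEK 400.73
SEK 400.73 × 0.65751 = CNY 263.48
CNY 263.48 × 0.22007 = NZD 57.98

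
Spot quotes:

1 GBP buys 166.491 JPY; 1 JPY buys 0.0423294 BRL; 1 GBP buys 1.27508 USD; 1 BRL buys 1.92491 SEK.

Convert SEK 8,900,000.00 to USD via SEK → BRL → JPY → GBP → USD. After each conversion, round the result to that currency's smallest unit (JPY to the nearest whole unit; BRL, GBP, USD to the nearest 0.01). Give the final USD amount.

SEK 8,900,000.00 ÷ 1.92491 = BRL 4,623,592.79
BRL 4,623,592.79 ÷ 0.0423294 = JPY 109,228,876
JPY 109,228,876 ÷ 166.491 = GBP 656,064.75
GBP 656,064.75 × 1.27508 = USD 836,535.04

USD 836,535.04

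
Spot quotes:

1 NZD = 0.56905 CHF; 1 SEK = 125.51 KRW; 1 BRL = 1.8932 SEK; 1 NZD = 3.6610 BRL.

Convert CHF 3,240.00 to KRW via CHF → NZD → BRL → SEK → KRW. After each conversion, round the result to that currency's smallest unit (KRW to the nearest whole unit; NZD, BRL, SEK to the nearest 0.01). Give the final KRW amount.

KRW 4,953,010

CHF 3,240.00 ÷ 0.56905 = NZD 5,693.70
NZD 5,693.70 × 3.6610 = BRL 20,844.64
BRL 20,844.64 × 1.8932 = SEK 39,463.07
SEK 39,463.07 × 125.51 = KRW 4,953,010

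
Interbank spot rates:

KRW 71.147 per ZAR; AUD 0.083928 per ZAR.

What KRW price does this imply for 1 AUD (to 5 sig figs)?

1 AUD ÷ 0.083928 = 11.915 ZAR
11.915 ZAR × 71.147 = 847.715 KRW

AUD/KRW = 847.71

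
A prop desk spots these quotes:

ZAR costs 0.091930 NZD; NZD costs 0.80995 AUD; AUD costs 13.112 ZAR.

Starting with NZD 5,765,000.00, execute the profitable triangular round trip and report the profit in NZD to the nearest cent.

Profitable loop is NZD → ZAR → AUD → NZD:
NZD 5,765,000.00 ÷ 0.091930 = ZAR 62,710,758.19
ZAR 62,710,758.19 ÷ 13.112 = AUD 4,782,699.68
AUD 4,782,699.68 ÷ 0.80995 = NZD 5,904,932.01
Profit = NZD 5,904,932.01 − NZD 5,765,000.00

Profit: NZD 139,932.01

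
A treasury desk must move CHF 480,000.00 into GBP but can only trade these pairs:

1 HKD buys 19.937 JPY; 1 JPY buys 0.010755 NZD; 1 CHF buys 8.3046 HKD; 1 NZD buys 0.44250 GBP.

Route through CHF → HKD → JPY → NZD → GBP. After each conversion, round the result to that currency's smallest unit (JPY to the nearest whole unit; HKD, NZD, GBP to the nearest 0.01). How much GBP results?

CHF 480,000.00 × 8.3046 = HKD 3,986,208.00
HKD 3,986,208.00 × 19.937 = JPY 79,473,029
JPY 79,473,029 × 0.010755 = NZD 854,732.43
NZD 854,732.43 × 0.44250 = GBP 378,219.10

GBP 378,219.10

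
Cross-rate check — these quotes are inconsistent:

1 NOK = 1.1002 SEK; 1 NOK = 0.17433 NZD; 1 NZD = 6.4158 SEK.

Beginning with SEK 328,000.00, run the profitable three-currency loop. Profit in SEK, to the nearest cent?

Profitable loop is SEK → NOK → NZD → SEK:
SEK 328,000.00 ÷ 1.1002 = NOK 298,127.61
NOK 298,127.61 × 0.17433 = NZD 51,972.59
NZD 51,972.59 × 6.4158 = SEK 333,445.72
Profit = SEK 333,445.72 − SEK 328,000.00

Profit: SEK 5,445.72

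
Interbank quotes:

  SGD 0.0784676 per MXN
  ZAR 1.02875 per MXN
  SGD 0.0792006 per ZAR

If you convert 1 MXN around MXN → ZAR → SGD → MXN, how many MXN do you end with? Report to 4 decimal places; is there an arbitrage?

1.0384 (arbitrage exists)

Around MXN → ZAR → SGD → MXN: 1 × 1.02875 × 0.0792006 ÷ 0.0784676 = 1.038360
Product > 1; profitable direction is MXN → ZAR → SGD → MXN.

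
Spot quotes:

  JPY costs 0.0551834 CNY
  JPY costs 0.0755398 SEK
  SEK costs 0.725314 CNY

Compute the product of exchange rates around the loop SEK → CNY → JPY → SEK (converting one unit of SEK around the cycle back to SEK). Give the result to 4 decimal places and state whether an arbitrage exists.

Around SEK → CNY → JPY → SEK: 1 × 0.725314 ÷ 0.0551834 × 0.0755398 = 0.992872
Product < 1; profitable direction is SEK → JPY → CNY → SEK.

0.9929 (arbitrage exists)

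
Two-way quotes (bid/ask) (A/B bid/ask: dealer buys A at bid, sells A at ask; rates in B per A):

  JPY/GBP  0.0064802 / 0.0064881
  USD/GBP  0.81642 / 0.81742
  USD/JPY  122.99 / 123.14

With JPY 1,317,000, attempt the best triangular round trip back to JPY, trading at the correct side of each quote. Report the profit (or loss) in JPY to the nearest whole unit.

Net profit: JPY 28,807

Best loop JPY → USD → GBP → JPY:
JPY 1,317,000 ÷ 123.14 (buy USD at ask) = USD 10,695.14
USD 10,695.14 × 0.81642 (sell USD at bid) = GBP 8,731.73
GBP 8,731.73 ÷ 0.0064881 (buy JPY at ask) = JPY 1,345,807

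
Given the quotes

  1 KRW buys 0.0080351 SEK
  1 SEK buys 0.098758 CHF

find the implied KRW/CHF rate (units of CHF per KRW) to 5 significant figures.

1 KRW × 0.0080351 = 0.0080351 SEK
0.0080351 SEK × 0.098758 = 0.00079353 CHF

KRW/CHF = 0.00079353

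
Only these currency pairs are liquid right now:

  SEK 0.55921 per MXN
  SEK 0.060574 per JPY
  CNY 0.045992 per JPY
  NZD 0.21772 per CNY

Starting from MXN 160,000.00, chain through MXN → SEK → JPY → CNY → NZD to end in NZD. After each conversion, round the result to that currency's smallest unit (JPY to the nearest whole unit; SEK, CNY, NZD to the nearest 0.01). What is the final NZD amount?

NZD 14,790.72

MXN 160,000.00 × 0.55921 = SEK 89,473.60
SEK 89,473.60 ÷ 0.060574 = JPY 1,477,096
JPY 1,477,096 × 0.045992 = CNY 67,934.60
CNY 67,934.60 × 0.21772 = NZD 14,790.72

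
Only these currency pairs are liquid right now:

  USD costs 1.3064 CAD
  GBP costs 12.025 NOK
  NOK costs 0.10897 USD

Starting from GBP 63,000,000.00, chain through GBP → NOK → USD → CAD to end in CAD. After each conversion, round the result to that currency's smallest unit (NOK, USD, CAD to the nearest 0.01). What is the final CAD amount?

GBP 63,000,000.00 × 12.025 = NOK 757,575,000.00
NOK 757,575,000.00 × 0.10897 = USD 82,552,947.75
USD 82,552,947.75 × 1.3064 = CAD 107,847,170.94

CAD 107,847,170.94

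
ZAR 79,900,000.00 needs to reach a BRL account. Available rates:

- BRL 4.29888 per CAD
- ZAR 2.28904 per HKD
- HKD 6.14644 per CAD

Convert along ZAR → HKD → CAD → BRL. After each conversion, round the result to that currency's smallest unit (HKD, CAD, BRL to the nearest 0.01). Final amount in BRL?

ZAR 79,900,000.00 ÷ 2.28904 = HKD 34,905,462.55
HKD 34,905,462.55 ÷ 6.14644 = CAD 5,678,972.31
CAD 5,678,972.31 × 4.29888 = BRL 24,413,220.48

BRL 24,413,220.48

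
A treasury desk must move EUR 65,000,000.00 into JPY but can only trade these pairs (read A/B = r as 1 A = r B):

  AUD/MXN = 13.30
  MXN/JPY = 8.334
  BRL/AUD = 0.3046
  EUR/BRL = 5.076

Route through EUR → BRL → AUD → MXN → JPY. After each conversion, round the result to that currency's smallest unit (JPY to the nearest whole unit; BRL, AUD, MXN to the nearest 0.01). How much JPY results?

EUR 65,000,000.00 × 5.076 = BRL 329,940,000.00
BRL 329,940,000.00 × 0.3046 = AUD 100,499,724.00
AUD 100,499,724.00 × 13.30 = MXN 1,336,646,329.20
MXN 1,336,646,329.20 × 8.334 = JPY 11,139,610,508

JPY 11,139,610,508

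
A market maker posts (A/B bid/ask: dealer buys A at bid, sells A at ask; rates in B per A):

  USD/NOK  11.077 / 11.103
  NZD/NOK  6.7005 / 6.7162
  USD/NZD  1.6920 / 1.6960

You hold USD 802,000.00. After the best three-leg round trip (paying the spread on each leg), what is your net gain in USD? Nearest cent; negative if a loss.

Net profit: USD 16,920.23

Best loop USD → NZD → NOK → USD:
USD 802,000.00 × 1.6920 (sell USD at bid) = NZD 1,356,984.00
NZD 1,356,984.00 × 6.7005 (sell NZD at bid) = NOK 9,092,471.29
NOK 9,092,471.29 ÷ 11.103 (buy USD at ask) = USD 818,920.23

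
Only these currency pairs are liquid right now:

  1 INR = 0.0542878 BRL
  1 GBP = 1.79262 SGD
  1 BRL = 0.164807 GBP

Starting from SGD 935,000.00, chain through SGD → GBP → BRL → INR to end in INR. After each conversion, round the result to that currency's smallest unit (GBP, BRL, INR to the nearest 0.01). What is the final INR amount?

SGD 935,000.00 ÷ 1.79262 = GBP 521,582.93
GBP 521,582.93 ÷ 0.164807 = BRL 3,164,810.54
BRL 3,164,810.54 ÷ 0.0542878 = INR 58,296,901.70

INR 58,296,901.70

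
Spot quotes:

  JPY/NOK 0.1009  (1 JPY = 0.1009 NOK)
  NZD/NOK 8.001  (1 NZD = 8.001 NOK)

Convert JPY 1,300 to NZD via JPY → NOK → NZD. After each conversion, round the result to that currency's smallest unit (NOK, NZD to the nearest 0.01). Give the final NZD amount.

NZD 16.39

JPY 1,300 × 0.1009 = NOK 131.17
NOK 131.17 ÷ 8.001 = NZD 16.39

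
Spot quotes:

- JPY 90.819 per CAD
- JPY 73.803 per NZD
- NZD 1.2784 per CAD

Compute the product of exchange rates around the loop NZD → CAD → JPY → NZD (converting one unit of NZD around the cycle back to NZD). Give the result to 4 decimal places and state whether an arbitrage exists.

0.9626 (arbitrage exists)

Around NZD → CAD → JPY → NZD: 1 ÷ 1.2784 × 90.819 ÷ 73.803 = 0.962578
Product < 1; profitable direction is NZD → JPY → CAD → NZD.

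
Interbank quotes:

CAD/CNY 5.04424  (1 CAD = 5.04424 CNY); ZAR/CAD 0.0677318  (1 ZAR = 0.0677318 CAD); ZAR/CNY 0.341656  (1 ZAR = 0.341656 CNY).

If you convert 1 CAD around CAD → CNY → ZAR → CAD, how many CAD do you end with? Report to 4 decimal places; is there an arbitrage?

Around CAD → CNY → ZAR → CAD: 1 × 5.04424 ÷ 0.341656 × 0.0677318 = 0.999998
Product ≈ 1 (deviation 0.000%, within rounding noise).

1.0000 (no arbitrage)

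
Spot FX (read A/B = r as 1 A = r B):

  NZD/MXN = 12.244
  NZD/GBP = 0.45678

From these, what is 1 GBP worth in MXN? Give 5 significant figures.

GBP/MXN = 26.805

1 GBP ÷ 0.45678 = 2.18924 NZD
2.18924 NZD × 12.244 = 26.805 MXN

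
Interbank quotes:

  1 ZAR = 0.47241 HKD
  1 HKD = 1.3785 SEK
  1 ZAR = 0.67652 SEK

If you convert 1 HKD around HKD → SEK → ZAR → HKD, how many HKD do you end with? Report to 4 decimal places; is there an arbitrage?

0.9626 (arbitrage exists)

Around HKD → SEK → ZAR → HKD: 1 × 1.3785 ÷ 0.67652 × 0.47241 = 0.962599
Product < 1; profitable direction is HKD → ZAR → SEK → HKD.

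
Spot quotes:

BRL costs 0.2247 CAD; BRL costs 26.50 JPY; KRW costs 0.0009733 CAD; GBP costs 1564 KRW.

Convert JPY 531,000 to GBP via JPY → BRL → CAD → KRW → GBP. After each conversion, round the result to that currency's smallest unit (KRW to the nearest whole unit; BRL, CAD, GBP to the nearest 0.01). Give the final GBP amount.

JPY 531,000 ÷ 26.50 = BRL 20,037.74
BRL 20,037.74 × 0.2247 = CAD 4,502.48
CAD 4,502.48 ÷ 0.0009733 = KRW 4,625,994
KRW 4,625,994 ÷ 1564 = GBP 2,957.80

GBP 2,957.80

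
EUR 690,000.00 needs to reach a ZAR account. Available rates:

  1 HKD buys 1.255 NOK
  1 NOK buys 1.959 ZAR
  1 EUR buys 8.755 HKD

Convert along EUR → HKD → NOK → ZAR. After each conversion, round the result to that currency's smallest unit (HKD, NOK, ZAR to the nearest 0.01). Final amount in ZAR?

EUR 690,000.00 × 8.755 = HKD 6,040,950.00
HKD 6,040,950.00 × 1.255 = NOK 7,581,392.25
NOK 7,581,392.25 × 1.959 = ZAR 14,851,947.42

ZAR 14,851,947.42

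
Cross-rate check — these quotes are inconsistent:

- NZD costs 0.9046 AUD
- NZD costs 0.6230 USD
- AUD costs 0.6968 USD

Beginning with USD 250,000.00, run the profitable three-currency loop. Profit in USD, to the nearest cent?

Profit: USD 2,939.52

Profitable loop is USD → NZD → AUD → USD:
USD 250,000.00 ÷ 0.6230 = NZD 401,284.11
NZD 401,284.11 × 0.9046 = AUD 363,001.61
AUD 363,001.61 × 0.6968 = USD 252,939.52
Profit = USD 252,939.52 − USD 250,000.00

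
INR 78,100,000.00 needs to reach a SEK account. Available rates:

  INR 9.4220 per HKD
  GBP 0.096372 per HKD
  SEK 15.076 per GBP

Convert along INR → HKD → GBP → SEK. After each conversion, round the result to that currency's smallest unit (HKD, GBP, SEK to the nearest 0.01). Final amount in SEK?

INR 78,100,000.00 ÷ 9.4220 = HKD 8,289,110.59
HKD 8,289,110.59 × 0.096372 = GBP 798,838.17
GBP 798,838.17 × 15.076 = SEK 12,043,284.25

SEK 12,043,284.25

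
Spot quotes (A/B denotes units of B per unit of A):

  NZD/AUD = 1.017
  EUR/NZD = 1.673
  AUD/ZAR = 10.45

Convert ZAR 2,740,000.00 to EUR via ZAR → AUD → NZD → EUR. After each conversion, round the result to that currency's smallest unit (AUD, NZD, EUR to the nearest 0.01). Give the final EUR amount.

ZAR 2,740,000.00 ÷ 10.45 = AUD 262,200.96
AUD 262,200.96 ÷ 1.017 = NZD 257,818.05
NZD 257,818.05 ÷ 1.673 = EUR 154,105.23

EUR 154,105.23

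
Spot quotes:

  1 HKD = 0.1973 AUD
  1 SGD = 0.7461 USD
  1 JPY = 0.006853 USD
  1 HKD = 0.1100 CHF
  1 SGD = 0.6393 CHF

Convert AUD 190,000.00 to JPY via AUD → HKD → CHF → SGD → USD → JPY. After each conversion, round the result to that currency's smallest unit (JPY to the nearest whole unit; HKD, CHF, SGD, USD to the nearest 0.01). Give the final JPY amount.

JPY 18,039,762

AUD 190,000.00 ÷ 0.1973 = HKD 963,000.51
HKD 963,000.51 × 0.1100 = CHF 105,930.06
CHF 105,930.06 ÷ 0.6393 = SGD 165,696.95
SGD 165,696.95 × 0.7461 = USD 123,626.49
USD 123,626.49 ÷ 0.006853 = JPY 18,039,762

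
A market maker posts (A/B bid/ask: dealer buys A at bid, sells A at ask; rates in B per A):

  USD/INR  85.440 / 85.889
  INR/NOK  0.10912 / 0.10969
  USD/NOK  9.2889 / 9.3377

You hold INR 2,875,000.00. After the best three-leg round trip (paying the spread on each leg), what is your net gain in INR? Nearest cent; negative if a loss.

Net result: INR -4,460.49 (no profitable arbitrage after spreads)

Best loop INR → NOK → USD → INR:
INR 2,875,000.00 × 0.10912 (sell INR at bid) = NOK 313,720.00
NOK 313,720.00 ÷ 9.3377 (buy USD at ask) = USD 33,597.14
USD 33,597.14 × 85.440 (sell USD at bid) = INR 2,870,539.51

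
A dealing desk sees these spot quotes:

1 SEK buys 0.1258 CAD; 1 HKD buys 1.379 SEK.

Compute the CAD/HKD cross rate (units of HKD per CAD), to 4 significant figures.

1 CAD ÷ 0.1258 = 7.94913 SEK
7.94913 SEK ÷ 1.379 = 5.76441 HKD

CAD/HKD = 5.764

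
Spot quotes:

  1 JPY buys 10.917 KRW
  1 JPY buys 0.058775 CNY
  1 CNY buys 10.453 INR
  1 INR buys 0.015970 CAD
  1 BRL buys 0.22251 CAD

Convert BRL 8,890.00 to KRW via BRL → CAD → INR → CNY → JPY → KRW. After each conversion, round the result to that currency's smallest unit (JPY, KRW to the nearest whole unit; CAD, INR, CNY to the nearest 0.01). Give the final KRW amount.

KRW 2,200,976

BRL 8,890.00 × 0.22251 = CAD 1,978.11
CAD 1,978.11 ÷ 0.015970 = INR 123,864.12
INR 123,864.12 ÷ 10.453 = CNY 11,849.62
CNY 11,849.62 ÷ 0.058775 = JPY 201,610
JPY 201,610 × 10.917 = KRW 2,200,976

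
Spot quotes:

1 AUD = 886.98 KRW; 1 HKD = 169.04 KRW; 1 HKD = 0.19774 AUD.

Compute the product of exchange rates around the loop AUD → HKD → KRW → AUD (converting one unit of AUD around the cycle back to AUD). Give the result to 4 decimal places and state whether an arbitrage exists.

0.9638 (arbitrage exists)

Around AUD → HKD → KRW → AUD: 1 ÷ 0.19774 × 169.04 ÷ 886.98 = 0.963787
Product < 1; profitable direction is AUD → KRW → HKD → AUD.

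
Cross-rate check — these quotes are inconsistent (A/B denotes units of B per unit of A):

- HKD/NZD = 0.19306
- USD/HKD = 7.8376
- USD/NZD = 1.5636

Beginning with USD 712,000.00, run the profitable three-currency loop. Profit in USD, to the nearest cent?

Profit: USD 23,749.98

Profitable loop is USD → NZD → HKD → USD:
USD 712,000.00 × 1.5636 = NZD 1,113,283.20
NZD 1,113,283.20 ÷ 0.19306 = HKD 5,766,514.04
HKD 5,766,514.04 ÷ 7.8376 = USD 735,749.98
Profit = USD 735,749.98 − USD 712,000.00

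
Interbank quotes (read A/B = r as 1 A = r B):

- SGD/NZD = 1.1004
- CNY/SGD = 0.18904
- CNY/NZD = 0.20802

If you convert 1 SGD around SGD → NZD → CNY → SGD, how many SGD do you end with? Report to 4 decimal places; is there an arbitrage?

1.0000 (no arbitrage)

Around SGD → NZD → CNY → SGD: 1 × 1.1004 ÷ 0.20802 × 0.18904 = 0.999998
Product ≈ 1 (deviation 0.000%, within rounding noise).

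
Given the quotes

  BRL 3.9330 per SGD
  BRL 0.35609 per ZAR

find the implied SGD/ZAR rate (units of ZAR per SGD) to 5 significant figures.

SGD/ZAR = 11.045

1 SGD × 3.9330 = 3.933 BRL
3.933 BRL ÷ 0.35609 = 11.045 ZAR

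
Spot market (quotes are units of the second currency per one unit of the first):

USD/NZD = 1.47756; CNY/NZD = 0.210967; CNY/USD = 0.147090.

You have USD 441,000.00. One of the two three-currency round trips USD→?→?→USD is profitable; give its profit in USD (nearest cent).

Profit: USD 13,310.04

Profitable loop is USD → NZD → CNY → USD:
USD 441,000.00 × 1.47756 = NZD 651,603.96
NZD 651,603.96 ÷ 0.210967 = CNY 3,088,653.49
CNY 3,088,653.49 × 0.147090 = USD 454,310.04
Profit = USD 454,310.04 − USD 441,000.00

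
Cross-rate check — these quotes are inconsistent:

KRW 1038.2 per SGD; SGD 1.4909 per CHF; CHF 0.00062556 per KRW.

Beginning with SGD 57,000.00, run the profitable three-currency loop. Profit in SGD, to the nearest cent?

Profitable loop is SGD → CHF → KRW → SGD:
SGD 57,000.00 ÷ 1.4909 = CHF 38,231.94
CHF 38,231.94 ÷ 0.00062556 = KRW 61,116,344
KRW 61,116,344 ÷ 1038.2 = SGD 58,867.60
Profit = SGD 58,867.60 − SGD 57,000.00

Profit: SGD 1,867.60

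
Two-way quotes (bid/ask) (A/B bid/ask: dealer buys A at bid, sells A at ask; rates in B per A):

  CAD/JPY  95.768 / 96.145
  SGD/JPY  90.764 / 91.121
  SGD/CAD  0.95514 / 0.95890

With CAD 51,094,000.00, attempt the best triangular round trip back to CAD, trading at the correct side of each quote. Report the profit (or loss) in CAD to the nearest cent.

Best loop CAD → JPY → SGD → CAD:
CAD 51,094,000.00 × 95.768 (sell CAD at bid) = JPY 4,893,170,192
JPY 4,893,170,192 ÷ 91.121 (buy SGD at ask) = SGD 53,699,698.12
SGD 53,699,698.12 × 0.95514 (sell SGD at bid) = CAD 51,290,729.66

Net profit: CAD 196,729.66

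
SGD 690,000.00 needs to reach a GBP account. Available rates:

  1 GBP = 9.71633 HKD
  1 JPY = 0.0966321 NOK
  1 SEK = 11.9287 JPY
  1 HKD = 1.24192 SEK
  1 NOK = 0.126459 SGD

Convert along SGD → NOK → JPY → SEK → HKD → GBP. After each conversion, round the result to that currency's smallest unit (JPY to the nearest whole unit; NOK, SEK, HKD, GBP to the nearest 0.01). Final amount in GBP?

GBP 392,273.47

SGD 690,000.00 ÷ 0.126459 = NOK 5,456,313.90
NOK 5,456,313.90 ÷ 0.0966321 = JPY 56,464,818
JPY 56,464,818 ÷ 11.9287 = SEK 4,733,526.54
SEK 4,733,526.54 ÷ 1.24192 = HKD 3,811,458.50
HKD 3,811,458.50 ÷ 9.71633 = GBP 392,273.47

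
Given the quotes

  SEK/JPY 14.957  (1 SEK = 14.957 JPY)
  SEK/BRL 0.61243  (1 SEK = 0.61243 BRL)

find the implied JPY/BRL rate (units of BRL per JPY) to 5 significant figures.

JPY/BRL = 0.040946

1 JPY ÷ 14.957 = 0.0668583 SEK
0.0668583 SEK × 0.61243 = 0.040946 BRL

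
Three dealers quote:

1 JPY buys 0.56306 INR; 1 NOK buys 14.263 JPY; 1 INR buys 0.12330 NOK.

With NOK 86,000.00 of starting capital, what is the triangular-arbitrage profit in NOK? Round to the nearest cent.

Profitable loop is NOK → INR → JPY → NOK:
NOK 86,000.00 ÷ 0.12330 = INR 697,485.81
INR 697,485.81 ÷ 0.56306 = JPY 1,238,742
JPY 1,238,742 ÷ 14.263 = NOK 86,850.00
Profit = NOK 86,850.00 − NOK 86,000.00

Profit: NOK 850.00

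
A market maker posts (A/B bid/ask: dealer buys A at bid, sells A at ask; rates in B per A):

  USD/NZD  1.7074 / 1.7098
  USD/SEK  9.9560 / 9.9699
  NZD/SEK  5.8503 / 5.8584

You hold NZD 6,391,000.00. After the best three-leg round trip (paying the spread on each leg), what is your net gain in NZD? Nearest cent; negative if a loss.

Best loop NZD → SEK → USD → NZD:
NZD 6,391,000.00 × 5.8503 (sell NZD at bid) = SEK 37,389,267.30
SEK 37,389,267.30 ÷ 9.9699 (buy USD at ask) = USD 3,750,214.88
USD 3,750,214.88 × 1.7074 (sell USD at bid) = NZD 6,403,116.88

Net profit: NZD 12,116.88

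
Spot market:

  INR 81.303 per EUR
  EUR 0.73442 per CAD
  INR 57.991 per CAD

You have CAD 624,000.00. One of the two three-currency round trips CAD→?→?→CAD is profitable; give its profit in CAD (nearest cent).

Profit: CAD 18,502.85

Profitable loop is CAD → EUR → INR → CAD:
CAD 624,000.00 × 0.73442 = EUR 458,278.08
EUR 458,278.08 × 81.303 = INR 37,259,382.74
INR 37,259,382.74 ÷ 57.991 = CAD 642,502.85
Profit = CAD 642,502.85 − CAD 624,000.00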